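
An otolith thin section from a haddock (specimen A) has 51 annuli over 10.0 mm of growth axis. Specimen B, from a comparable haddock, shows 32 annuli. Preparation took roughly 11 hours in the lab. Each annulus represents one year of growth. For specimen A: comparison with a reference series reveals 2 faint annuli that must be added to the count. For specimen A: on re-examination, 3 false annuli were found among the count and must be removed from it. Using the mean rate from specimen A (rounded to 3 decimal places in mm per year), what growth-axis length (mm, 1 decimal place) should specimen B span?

Specimen A: correcting the raw count gives 51 − 3 + 2 = 50 true annuli.
A: 10.0 mm over 50 years gives 10.0 / 50 ≈ 0.200 mm/yr.
Length of B = 0.200 × 32 = 6.4 mm.

6.4 mm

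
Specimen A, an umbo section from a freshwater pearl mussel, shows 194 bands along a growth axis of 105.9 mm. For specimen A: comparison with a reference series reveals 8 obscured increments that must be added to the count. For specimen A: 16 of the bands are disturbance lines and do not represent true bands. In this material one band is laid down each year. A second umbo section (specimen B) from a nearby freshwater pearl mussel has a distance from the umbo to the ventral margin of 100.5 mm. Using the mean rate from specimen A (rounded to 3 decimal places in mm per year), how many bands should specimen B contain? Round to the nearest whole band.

177 bands

Specimen A: after corrections the count is 194 − 16 + 8 = 186 bands.
A: Extension rate ≈ 105.9 / 186 = 0.569 mm per year.
For B, 100.5 / 0.569 = 176.63 years ≈ 177 bands.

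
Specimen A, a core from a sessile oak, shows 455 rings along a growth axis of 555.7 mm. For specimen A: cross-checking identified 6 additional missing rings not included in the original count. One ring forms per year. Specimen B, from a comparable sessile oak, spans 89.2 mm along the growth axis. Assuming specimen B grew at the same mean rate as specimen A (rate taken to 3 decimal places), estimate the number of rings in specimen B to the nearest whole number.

Specimen A: adjusted count: 455 + 6 = 461 rings.
A: 555.7 mm over 461 years gives 555.7 / 461 ≈ 1.205 mm/year.
Specimen B: 89.2 mm / 1.205 mm per year = 74.02 years ≈ 74 rings.

74 rings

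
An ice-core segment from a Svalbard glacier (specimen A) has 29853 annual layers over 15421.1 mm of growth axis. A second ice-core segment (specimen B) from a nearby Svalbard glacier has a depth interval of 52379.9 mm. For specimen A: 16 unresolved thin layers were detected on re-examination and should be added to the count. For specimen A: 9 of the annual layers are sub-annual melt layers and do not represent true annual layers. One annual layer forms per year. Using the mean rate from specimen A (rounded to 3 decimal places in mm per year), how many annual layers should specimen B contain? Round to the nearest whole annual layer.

Specimen A: adjusted count: 29853 − 9 + 16 = 29860 annual layers.
A: Extension rate ≈ 15421.1 / 29860 = 0.516 mm/yr.
B spans 52379.9 / 0.516 = 101511.43 years ≈ 101511 annual layers.

101511 annual layers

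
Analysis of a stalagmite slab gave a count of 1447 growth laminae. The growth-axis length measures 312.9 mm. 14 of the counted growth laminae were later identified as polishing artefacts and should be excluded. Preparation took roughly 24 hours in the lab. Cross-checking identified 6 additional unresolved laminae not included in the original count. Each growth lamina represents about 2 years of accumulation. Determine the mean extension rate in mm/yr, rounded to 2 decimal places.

0.11 mm/yr

Adjusted count: 1447 − 14 + 6 = 1439 growth laminae.
At 2 years per growth lamina, 1439 × 2 = 2878 years.
312.9 mm over 2878 years gives 312.9 / 2878 ≈ 0.11 mm/yr.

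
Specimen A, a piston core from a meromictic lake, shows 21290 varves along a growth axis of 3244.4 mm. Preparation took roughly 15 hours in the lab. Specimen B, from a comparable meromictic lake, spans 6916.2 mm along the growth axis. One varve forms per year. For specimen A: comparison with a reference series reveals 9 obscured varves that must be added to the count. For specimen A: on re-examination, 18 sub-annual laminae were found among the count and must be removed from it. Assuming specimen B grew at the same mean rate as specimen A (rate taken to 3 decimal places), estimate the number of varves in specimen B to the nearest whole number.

Specimen A: after corrections the count is 21290 − 18 + 9 = 21281 varves.
A: 3244.4 mm over 21281 years gives 3244.4 / 21281 ≈ 0.152 mm per year.
Specimen B: 6916.2 mm / 0.152 mm per year = 45501.32 years ≈ 45501 varves.

45501 varves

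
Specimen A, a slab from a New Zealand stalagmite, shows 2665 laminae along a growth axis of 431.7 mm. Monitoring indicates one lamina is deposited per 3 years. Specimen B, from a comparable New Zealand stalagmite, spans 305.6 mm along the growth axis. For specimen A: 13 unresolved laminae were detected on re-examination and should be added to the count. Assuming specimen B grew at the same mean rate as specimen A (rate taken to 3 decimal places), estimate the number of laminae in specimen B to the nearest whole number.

1886 laminae

Specimen A: correcting the raw count gives 2665 + 13 = 2678 true laminae.
Specimen A: multiplying by 3 years per lamina: 2678 × 3 = 8034 years.
A: 431.7 mm over 8034 years gives 431.7 / 8034 ≈ 0.054 mm/yr.
Specimen B: 305.6 mm / 0.054 mm per year = 5659.26 years; at 3 years per lamina that is 5659.26 / 3 ≈ 1886 laminae.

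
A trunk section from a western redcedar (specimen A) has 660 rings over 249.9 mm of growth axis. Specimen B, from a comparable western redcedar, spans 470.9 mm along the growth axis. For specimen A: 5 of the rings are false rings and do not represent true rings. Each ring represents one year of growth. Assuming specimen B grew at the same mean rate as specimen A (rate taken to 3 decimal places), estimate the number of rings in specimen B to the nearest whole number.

1233 rings

Specimen A: correcting the raw count gives 660 − 5 = 655 true rings.
A: Mean rate = 249.9 mm / 655 years ≈ 0.382 mm/year.
Specimen B: 470.9 mm / 0.382 mm per year = 1232.72 years ≈ 1233 rings.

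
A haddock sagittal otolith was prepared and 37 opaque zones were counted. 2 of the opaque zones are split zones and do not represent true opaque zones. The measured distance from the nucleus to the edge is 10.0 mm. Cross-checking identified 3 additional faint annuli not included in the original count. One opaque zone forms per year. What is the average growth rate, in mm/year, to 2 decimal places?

Correcting the raw count gives 37 − 2 + 3 = 38 true opaque zones.
10.0 mm over 38 years gives 10.0 / 38 ≈ 0.26 mm/year.

0.26 mm/year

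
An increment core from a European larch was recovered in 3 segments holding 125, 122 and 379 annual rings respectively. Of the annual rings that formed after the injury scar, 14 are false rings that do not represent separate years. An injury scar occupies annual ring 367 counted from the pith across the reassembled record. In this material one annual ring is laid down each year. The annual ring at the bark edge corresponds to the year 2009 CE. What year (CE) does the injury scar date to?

Total annual rings = 125 + 122 + 379 = 626.
626 − 367 = 259 annual rings lie beyond the injury scar toward the bark edge.
Excluding 14 false annual rings: 259 − 14 = 245.
Counting back 245 years from 2009 CE places the injury scar in 2009 − 245 = 1764 CE.

1764 CE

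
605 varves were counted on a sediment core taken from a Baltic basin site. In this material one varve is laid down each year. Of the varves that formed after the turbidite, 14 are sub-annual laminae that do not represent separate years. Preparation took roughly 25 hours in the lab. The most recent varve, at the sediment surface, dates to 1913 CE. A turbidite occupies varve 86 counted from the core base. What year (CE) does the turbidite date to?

605 − 86 = 519 varves lie beyond the turbidite toward the sediment surface.
519 − 14 false = 505 true varves after the turbidite.
Counting back 505 years from 1913 CE places the turbidite in 1913 − 505 = 1408 CE.

1408 CE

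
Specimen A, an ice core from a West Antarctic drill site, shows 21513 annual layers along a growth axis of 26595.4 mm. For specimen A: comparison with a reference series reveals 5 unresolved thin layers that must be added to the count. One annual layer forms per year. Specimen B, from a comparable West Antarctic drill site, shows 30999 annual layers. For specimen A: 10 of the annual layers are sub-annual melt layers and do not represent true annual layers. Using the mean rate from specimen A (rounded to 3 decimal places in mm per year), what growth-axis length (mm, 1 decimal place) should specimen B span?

Specimen A: true annual layer count = 21513 − 10 + 5 = 21508.
A: 26595.4 mm over 21508 years gives 26595.4 / 21508 ≈ 1.237 mm per year.
B's length ≈ 1.237 × 30999 = 38345.8 mm.

38345.8 mm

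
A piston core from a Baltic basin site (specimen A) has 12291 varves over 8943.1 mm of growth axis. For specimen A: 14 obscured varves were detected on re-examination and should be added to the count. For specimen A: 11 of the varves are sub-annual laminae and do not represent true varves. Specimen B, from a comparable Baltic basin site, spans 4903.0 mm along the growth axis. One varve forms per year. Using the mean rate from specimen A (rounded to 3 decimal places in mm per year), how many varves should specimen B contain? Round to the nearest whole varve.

Specimen A: true varve count = 12291 − 11 + 14 = 12294.
A: 8943.1 mm over 12294 years gives 8943.1 / 12294 ≈ 0.727 mm per year.
Specimen B: 4903.0 mm / 0.727 mm per year = 6744.15 years ≈ 6744 varves.

6744 varves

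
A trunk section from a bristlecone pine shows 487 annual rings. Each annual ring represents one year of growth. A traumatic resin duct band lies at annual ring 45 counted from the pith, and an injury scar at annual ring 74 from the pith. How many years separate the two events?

29 years

The two markers are separated by 74 − 45 = 29 annual rings.
One annual ring per year makes the interval 29 years.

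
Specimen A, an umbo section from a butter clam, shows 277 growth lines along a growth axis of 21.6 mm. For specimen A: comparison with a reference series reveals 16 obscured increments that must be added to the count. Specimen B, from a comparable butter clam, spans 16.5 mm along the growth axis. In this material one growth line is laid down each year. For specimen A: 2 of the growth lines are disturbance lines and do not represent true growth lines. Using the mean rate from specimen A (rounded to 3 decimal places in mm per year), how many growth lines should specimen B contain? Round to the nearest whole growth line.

223 growth lines

Specimen A: adjusted count: 277 − 2 + 16 = 291 growth lines.
A: 21.6 mm over 291 years gives 21.6 / 291 ≈ 0.074 mm per year.
Specimen B: 16.5 mm / 0.074 mm per year = 222.97 years ≈ 223 growth lines.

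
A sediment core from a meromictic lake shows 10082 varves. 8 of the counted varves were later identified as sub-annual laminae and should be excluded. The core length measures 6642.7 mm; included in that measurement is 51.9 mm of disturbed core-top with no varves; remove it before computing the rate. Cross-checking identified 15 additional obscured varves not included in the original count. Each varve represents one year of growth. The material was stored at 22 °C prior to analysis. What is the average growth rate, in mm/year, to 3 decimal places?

0.653 mm/year

True varve count = 10082 − 8 + 15 = 10089.
The growth record spans 6642.7 − 51.9 = 6590.8 mm.
Extension rate ≈ 6590.8 / 10089 = 0.653 mm/year.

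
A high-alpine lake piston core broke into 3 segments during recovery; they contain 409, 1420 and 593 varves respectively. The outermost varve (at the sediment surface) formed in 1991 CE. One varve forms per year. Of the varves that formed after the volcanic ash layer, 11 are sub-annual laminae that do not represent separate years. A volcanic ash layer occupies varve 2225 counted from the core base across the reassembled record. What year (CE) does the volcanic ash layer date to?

Total varves = 409 + 1420 + 593 = 2422.
Between varve 2225 and the sediment surface there are 2422 − 2225 = 197 varves.
Removing the 11 false varves leaves 197 − 11 = 186 true varves beyond the volcanic ash layer.
The varve at the sediment surface is 1991 CE, so the volcanic ash layer dates to 1991 − 186 = 1805 CE.

1805 CE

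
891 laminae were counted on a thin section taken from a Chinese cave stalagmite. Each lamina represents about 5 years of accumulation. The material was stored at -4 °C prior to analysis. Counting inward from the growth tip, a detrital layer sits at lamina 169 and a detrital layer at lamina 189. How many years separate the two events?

189 − 169 = 20 laminae lie between the two events.
At 5 years per lamina, 20 × 5 = 100 years.

100 yr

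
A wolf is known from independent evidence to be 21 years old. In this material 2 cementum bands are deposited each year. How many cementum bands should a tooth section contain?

42 cementum bands

Expected cementum bands: 21 × 2 = 42.
So 42 cementum bands should be present.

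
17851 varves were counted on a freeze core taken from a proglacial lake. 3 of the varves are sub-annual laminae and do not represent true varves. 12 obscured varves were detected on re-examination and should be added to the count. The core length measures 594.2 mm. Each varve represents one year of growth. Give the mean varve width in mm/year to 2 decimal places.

After corrections the count is 17851 − 3 + 12 = 17860 varves.
594.2 mm over 17860 years gives 594.2 / 17860 ≈ 0.03 mm/year.

0.03 mm/year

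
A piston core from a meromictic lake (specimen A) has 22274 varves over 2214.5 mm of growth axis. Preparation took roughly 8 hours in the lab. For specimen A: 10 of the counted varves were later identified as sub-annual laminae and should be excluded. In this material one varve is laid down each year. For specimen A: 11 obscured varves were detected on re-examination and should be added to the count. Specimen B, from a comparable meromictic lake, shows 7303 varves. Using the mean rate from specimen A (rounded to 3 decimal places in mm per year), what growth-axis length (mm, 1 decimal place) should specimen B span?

Specimen A: after corrections the count is 22274 − 10 + 11 = 22275 varves.
A: 2214.5 mm over 22275 years gives 2214.5 / 22275 ≈ 0.099 mm/yr.
For B, 0.099 mm/year × 7303 years = 723.0 mm.

723.0 mm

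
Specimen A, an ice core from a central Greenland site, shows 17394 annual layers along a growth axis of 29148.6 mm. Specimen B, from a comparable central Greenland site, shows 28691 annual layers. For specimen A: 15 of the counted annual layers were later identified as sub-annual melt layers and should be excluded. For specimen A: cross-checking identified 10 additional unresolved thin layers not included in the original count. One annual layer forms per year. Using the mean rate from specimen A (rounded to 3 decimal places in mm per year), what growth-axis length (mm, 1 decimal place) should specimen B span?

48086.1 mm

Specimen A: true annual layer count = 17394 − 15 + 10 = 17389.
A: Extension rate ≈ 29148.6 / 17389 = 1.676 mm per year.
For B, 1.676 mm/year × 28691 years = 48086.1 mm.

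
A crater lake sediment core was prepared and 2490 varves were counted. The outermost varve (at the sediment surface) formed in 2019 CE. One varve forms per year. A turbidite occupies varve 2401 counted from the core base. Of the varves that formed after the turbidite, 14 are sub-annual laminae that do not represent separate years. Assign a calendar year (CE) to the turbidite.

1944 CE

2490 − 2401 = 89 varves lie beyond the turbidite toward the sediment surface.
Excluding 14 false varves: 89 − 14 = 75.
Counting back 75 years from 2019 CE places the turbidite in 2019 − 75 = 1944 CE.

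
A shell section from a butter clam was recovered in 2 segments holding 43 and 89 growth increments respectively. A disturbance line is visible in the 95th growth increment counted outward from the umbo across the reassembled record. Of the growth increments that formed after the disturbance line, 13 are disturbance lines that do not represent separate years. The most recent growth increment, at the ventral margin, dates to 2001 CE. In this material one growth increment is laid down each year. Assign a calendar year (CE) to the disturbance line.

1977 CE

Total growth increments = 43 + 89 = 132.
132 − 95 = 37 growth increments lie beyond the disturbance line toward the ventral margin.
Removing the 13 false growth increments leaves 37 − 13 = 24 true growth increments beyond the disturbance line.
The growth increment at the ventral margin is 2001 CE, so the disturbance line dates to 2001 − 24 = 1977 CE.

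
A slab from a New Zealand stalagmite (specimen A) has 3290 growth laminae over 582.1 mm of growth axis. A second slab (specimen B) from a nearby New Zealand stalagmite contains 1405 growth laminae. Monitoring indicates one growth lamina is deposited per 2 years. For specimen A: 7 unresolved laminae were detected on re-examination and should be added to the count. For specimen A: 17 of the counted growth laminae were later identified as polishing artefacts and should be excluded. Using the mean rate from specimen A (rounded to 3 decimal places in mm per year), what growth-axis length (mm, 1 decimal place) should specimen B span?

250.1 mm

Specimen A: true growth lamina count = 3290 − 17 + 7 = 3280.
Specimen A: at 2 years per growth lamina, 3280 × 2 = 6560 years.
A: Mean rate = 582.1 mm / 6560 years ≈ 0.089 mm/yr.
Specimen B: at 2 years per growth lamina, 1405 × 2 = 2810 years. For B, 0.089 mm/year × 2810 years = 250.1 mm.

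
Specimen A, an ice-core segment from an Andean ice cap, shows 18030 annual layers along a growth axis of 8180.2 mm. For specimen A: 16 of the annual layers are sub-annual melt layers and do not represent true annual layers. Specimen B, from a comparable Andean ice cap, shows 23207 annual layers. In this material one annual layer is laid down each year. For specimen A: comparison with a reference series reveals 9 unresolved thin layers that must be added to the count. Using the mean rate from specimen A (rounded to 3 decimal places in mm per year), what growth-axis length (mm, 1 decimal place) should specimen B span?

Specimen A: correcting the raw count gives 18030 − 16 + 9 = 18023 true annual layers.
A: Mean rate = 8180.2 mm / 18023 years ≈ 0.454 mm/year.
B's length ≈ 0.454 × 23207 = 10536.0 mm.

10536.0 mm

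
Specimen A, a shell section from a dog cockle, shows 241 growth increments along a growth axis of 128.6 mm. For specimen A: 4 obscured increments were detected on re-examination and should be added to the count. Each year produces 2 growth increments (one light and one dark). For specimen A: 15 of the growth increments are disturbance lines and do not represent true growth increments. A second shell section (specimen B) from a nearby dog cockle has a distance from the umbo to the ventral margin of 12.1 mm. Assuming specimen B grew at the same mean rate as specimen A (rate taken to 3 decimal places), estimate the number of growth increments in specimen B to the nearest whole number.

Specimen A: after corrections the count is 241 − 15 + 4 = 230 growth increments.
Specimen A: with 2 growth increments per year, 230 / 2 = 115 years.
A: Mean rate = 128.6 mm / 115 years ≈ 1.118 mm/yr.
For B, 12.1 / 1.118 = 10.82 years; at 2 growth increments per year that is 10.82 × 2 ≈ 22 growth increments.

22 growth increments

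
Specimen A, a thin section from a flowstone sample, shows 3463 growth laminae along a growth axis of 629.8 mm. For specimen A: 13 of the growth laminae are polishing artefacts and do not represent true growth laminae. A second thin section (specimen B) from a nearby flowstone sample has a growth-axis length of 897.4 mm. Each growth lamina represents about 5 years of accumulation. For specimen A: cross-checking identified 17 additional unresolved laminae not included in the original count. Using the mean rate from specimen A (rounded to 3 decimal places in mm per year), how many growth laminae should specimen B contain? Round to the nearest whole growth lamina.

Specimen A: after corrections the count is 3463 − 13 + 17 = 3467 growth laminae.
Specimen A: at 5 years per growth lamina, 3467 × 5 = 17335 years.
A: Mean rate = 629.8 mm / 17335 years ≈ 0.036 mm/yr.
For B, 897.4 / 0.036 = 24927.78 years; at 5 years per growth lamina that is 24927.78 / 5 ≈ 4986 growth laminae.

4986 growth laminae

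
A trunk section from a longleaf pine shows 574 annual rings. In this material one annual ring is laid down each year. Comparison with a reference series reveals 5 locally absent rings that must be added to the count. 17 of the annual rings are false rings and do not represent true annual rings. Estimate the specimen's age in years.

562 yr

After corrections the count is 574 − 17 + 5 = 562 annual rings.
One annual ring per year makes the duration 562 years.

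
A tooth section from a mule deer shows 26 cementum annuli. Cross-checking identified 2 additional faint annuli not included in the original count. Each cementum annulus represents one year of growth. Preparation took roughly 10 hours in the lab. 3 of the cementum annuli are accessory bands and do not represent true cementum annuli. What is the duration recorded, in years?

Correcting the raw count gives 26 − 3 + 2 = 25 true cementum annuli.
With a one-to-one cementum annulus periodicity this is 25 years.

25 years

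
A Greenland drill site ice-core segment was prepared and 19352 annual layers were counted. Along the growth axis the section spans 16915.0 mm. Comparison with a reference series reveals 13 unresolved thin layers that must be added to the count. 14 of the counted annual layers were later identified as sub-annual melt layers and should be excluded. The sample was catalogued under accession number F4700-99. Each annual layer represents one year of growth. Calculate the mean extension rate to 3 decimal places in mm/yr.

0.874 mm/yr

True annual layer count = 19352 − 14 + 13 = 19351.
16915.0 mm over 19351 years gives 16915.0 / 19351 ≈ 0.874 mm/yr.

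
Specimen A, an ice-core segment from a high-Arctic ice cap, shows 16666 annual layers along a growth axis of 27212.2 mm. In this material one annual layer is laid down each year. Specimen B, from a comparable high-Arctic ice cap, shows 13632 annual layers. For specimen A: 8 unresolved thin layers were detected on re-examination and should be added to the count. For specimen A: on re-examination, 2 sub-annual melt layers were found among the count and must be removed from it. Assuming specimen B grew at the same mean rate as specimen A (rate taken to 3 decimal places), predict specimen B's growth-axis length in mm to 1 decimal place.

22247.4 mm

Specimen A: adjusted count: 16666 − 2 + 8 = 16672 annual layers.
A: Extension rate ≈ 27212.2 / 16672 = 1.632 mm/year.
Length of B = 1.632 × 13632 = 22247.4 mm.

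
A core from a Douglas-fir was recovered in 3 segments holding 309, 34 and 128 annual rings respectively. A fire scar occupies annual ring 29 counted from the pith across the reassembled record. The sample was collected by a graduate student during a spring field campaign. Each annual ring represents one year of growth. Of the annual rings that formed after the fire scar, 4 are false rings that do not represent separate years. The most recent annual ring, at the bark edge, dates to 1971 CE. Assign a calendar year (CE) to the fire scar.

1533 CE

Total annual rings = 309 + 34 + 128 = 471.
Between annual ring 29 and the bark edge there are 471 − 29 = 442 annual rings.
Excluding 4 false annual rings: 442 − 4 = 438.
Counting back 438 years from 1971 CE places the fire scar in 1971 − 438 = 1533 CE.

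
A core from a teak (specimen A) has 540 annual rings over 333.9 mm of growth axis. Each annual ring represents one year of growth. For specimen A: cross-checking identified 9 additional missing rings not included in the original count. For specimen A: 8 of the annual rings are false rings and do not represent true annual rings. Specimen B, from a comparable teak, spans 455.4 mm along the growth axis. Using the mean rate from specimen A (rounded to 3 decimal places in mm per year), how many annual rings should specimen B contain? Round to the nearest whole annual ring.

738 annual rings

Specimen A: correcting the raw count gives 540 − 8 + 9 = 541 true annual rings.
A: Mean rate = 333.9 mm / 541 years ≈ 0.617 mm/year.
Specimen B: 455.4 mm / 0.617 mm per year = 738.09 years ≈ 738 annual rings.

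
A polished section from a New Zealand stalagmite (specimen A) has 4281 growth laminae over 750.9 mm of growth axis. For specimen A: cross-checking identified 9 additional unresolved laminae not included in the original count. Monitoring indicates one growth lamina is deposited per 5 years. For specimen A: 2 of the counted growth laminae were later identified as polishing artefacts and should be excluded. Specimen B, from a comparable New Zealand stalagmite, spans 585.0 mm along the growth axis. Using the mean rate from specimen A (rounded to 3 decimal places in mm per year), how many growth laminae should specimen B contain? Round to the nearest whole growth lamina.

Specimen A: correcting the raw count gives 4281 − 2 + 9 = 4288 true growth laminae.
Specimen A: at 5 years per growth lamina, 4288 × 5 = 21440 years.
A: Mean rate = 750.9 mm / 21440 years ≈ 0.035 mm/yr.
B spans 585.0 / 0.035 = 16714.29 years; at 5 years per growth lamina that is 16714.29 / 5 ≈ 3343 growth laminae.

3343 growth laminae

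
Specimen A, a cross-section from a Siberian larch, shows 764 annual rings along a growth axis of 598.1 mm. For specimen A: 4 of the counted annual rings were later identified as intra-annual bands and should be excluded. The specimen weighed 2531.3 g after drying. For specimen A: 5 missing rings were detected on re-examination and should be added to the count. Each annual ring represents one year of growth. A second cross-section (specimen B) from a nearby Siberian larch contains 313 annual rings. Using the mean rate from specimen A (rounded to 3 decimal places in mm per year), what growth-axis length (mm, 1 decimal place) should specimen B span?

Specimen A: after corrections the count is 764 − 4 + 5 = 765 annual rings.
A: Mean rate = 598.1 mm / 765 years ≈ 0.782 mm/yr.
B's length ≈ 0.782 × 313 = 244.8 mm.

244.8 mm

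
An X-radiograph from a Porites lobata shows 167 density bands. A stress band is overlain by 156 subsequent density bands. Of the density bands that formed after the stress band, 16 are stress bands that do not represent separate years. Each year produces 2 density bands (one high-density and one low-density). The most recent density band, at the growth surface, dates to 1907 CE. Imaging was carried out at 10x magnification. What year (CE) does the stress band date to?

1837 CE

156 density bands post-date the stress band.
Excluding 16 false density bands: 156 − 16 = 140.
With 2 density bands per year, 140 / 2 = 70 years.
1907 − 70 = 1837 CE.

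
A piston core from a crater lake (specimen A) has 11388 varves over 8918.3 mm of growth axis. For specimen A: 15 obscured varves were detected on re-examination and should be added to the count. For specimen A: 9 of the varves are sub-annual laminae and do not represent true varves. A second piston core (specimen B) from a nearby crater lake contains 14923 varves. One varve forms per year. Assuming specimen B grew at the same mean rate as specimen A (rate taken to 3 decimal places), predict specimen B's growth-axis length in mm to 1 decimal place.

11684.7 mm

Specimen A: adjusted count: 11388 − 9 + 15 = 11394 varves.
A: Extension rate ≈ 8918.3 / 11394 = 0.783 mm/yr.
Length of B = 0.783 × 14923 = 11684.7 mm.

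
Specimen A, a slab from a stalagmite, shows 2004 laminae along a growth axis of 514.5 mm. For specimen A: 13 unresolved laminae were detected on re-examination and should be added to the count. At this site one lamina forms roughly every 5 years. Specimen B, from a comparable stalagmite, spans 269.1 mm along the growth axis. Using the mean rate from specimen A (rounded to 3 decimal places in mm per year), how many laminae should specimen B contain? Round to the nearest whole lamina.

1055 laminae

Specimen A: true lamina count = 2004 + 13 = 2017.
Specimen A: at 5 years per lamina, 2017 × 5 = 10085 years.
A: 514.5 mm over 10085 years gives 514.5 / 10085 ≈ 0.051 mm/yr.
For B, 269.1 / 0.051 = 5276.47 years; at 5 years per lamina that is 5276.47 / 5 ≈ 1055 laminae.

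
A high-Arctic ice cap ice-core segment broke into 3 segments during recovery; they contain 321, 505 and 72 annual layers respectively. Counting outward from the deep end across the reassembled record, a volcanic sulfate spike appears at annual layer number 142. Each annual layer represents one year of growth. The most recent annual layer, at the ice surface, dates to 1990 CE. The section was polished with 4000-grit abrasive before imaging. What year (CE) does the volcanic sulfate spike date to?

1234 CE

Total annual layers = 321 + 505 + 72 = 898.
The volcanic sulfate spike sits at annual layer 142 from the deep end, so 898 − 142 = 756 annual layers formed after it.
1990 − 756 = 1234 CE.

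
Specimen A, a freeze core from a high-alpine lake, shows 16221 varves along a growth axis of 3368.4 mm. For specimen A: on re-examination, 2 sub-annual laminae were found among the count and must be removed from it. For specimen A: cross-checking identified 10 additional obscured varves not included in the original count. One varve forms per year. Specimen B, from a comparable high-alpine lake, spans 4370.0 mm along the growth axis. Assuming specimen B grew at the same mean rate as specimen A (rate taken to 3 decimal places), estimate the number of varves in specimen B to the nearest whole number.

Specimen A: after corrections the count is 16221 − 2 + 10 = 16229 varves.
A: Extension rate ≈ 3368.4 / 16229 = 0.208 mm/yr.
Specimen B: 4370.0 mm / 0.208 mm per year = 21009.62 years ≈ 21010 varves.

21010 varves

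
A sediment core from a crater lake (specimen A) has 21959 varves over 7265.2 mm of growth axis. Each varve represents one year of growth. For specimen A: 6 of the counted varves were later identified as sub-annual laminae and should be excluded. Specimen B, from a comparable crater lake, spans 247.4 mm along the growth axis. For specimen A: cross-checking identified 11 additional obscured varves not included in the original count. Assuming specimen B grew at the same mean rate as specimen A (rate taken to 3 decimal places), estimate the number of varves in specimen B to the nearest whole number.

Specimen A: correcting the raw count gives 21959 − 6 + 11 = 21964 true varves.
A: Mean rate = 7265.2 mm / 21964 years ≈ 0.331 mm/yr.
For B, 247.4 / 0.331 = 747.43 years ≈ 747 varves.

747 varves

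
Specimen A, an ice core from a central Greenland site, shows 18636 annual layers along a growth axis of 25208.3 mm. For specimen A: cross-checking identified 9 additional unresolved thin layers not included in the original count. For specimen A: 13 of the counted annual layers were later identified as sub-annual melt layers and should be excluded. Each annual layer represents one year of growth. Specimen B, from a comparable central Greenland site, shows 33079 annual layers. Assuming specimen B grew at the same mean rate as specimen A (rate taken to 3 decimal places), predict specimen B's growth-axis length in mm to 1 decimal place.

44755.9 mm

Specimen A: correcting the raw count gives 18636 − 13 + 9 = 18632 true annual layers.
A: 25208.3 mm over 18632 years gives 25208.3 / 18632 ≈ 1.353 mm per year.
Length of B = 1.353 × 33079 = 44755.9 mm.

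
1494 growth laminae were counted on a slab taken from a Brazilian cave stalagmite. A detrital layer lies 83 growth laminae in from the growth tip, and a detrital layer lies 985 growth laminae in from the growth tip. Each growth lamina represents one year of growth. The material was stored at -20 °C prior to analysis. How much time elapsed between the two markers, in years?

902 years

Separation: 985 − 83 = 902 growth laminae.
That is 902 years at one growth lamina per year.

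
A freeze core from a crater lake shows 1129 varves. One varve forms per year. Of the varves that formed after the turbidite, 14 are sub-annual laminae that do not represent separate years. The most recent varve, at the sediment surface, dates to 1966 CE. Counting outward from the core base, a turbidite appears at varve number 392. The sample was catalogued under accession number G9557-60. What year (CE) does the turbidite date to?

1129 − 392 = 737 varves lie beyond the turbidite toward the sediment surface.
737 − 14 false = 723 true varves after the turbidite.
1966 − 723 = 1243 CE.

1243 CE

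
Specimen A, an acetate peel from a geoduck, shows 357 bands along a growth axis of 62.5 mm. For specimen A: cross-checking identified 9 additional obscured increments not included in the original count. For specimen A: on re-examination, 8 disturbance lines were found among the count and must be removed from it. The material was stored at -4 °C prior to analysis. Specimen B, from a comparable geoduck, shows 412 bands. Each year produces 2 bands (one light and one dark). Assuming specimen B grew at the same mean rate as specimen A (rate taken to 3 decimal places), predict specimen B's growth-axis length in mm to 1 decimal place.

Specimen A: true band count = 357 − 8 + 9 = 358.
Specimen A: 358 bands at 2 per year is 358 / 2 = 179 years.
A: Mean rate = 62.5 mm / 179 years ≈ 0.349 mm/year.
Specimen B: 412 bands at 2 per year is 412 / 2 = 206 years. For B, 0.349 mm/year × 206 years = 71.9 mm.

71.9 mm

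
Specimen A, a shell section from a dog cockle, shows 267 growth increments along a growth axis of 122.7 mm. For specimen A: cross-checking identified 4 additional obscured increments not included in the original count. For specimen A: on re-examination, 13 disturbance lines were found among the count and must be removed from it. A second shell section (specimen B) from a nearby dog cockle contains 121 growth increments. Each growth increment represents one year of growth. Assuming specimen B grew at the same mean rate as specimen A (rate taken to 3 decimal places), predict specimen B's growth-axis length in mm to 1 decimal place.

57.6 mm

Specimen A: correcting the raw count gives 267 − 13 + 4 = 258 true growth increments.
A: 122.7 mm over 258 years gives 122.7 / 258 ≈ 0.476 mm per year.
For B, 0.476 mm/year × 121 years = 57.6 mm.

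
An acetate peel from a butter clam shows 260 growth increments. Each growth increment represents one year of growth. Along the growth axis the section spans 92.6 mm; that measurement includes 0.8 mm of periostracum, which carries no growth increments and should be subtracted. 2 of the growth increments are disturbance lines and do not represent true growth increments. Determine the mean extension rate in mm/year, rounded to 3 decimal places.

0.356 mm/year

Correcting the raw count gives 260 − 2 = 258 true growth increments.
Removing the 0.8 mm offcut leaves 92.6 − 0.8 = 91.8 mm.
91.8 mm over 258 years gives 91.8 / 258 ≈ 0.356 mm/year.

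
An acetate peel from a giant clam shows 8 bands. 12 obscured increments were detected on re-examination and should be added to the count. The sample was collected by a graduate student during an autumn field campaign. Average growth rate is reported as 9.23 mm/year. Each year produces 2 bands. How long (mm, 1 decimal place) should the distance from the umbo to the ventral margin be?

92.3 mm

True band count = 8 + 12 = 20.
20 bands at 2 per year is 20 / 2 = 10 years.
Predicted length = 9.23 mm/year × 10 years = 92.3 mm.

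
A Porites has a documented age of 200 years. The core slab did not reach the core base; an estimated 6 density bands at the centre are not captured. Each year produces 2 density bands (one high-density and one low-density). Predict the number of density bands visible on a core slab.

200 years at 2 density bands per year gives 200 × 2 = 400 density bands.
Less the 6 uncaptured density bands: 400 − 6 = 394.

394 density bands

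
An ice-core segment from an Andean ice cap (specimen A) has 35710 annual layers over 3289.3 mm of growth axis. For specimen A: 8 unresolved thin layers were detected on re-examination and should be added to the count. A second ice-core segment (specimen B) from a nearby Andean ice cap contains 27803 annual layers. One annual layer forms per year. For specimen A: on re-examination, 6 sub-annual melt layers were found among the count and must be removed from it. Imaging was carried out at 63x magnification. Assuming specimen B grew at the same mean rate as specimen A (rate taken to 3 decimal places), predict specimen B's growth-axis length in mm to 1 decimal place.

Specimen A: after corrections the count is 35710 − 6 + 8 = 35712 annual layers.
A: Mean rate = 3289.3 mm / 35712 years ≈ 0.092 mm/year.
For B, 0.092 mm/year × 27803 years = 2557.9 mm.

2557.9 mm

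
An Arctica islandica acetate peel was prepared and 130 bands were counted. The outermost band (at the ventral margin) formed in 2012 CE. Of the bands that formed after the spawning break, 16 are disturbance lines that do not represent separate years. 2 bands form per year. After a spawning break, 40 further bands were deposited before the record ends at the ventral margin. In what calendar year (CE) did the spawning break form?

2000 CE

40 bands post-date the spawning break.
Removing the 16 false bands leaves 40 − 16 = 24 true bands beyond the spawning break.
24 bands at 2 per year is 24 / 2 = 12 years.
2012 − 12 = 2000 CE.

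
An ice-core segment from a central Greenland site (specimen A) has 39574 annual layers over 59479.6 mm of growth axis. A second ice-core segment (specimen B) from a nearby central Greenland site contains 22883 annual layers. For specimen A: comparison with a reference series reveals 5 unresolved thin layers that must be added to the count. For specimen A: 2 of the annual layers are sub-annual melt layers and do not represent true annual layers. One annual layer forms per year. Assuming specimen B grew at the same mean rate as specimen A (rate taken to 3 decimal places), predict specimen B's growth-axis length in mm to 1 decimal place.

Specimen A: after corrections the count is 39574 − 2 + 5 = 39577 annual layers.
A: 59479.6 mm over 39577 years gives 59479.6 / 39577 ≈ 1.503 mm per year.
For B, 1.503 mm/year × 22883 years = 34393.1 mm.

34393.1 mm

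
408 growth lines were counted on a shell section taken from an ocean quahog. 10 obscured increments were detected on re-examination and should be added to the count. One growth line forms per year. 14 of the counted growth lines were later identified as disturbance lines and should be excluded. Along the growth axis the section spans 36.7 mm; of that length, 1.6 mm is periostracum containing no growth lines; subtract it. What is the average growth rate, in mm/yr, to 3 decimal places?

True growth line count = 408 − 14 + 10 = 404.
Removing the 1.6 mm offcut leaves 36.7 − 1.6 = 35.1 mm.
Extension rate ≈ 35.1 / 404 = 0.087 mm/yr.

0.087 mm/yr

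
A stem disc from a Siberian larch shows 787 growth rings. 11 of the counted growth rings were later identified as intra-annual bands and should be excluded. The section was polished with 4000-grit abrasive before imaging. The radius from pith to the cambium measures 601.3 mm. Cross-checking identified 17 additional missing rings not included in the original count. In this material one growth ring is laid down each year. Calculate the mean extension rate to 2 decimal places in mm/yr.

0.76 mm/yr

Correcting the raw count gives 787 − 11 + 17 = 793 true growth rings.
601.3 mm over 793 years gives 601.3 / 793 ≈ 0.76 mm/yr.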